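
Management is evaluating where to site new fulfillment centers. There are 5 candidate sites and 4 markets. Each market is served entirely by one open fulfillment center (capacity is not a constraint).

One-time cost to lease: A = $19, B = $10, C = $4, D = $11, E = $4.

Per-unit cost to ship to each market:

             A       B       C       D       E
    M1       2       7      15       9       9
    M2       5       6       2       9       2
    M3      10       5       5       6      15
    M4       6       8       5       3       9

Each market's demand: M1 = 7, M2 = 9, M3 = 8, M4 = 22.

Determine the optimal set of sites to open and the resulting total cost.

Open A, C and D; minimum total cost 172.

For any fixed open set, each market goes to its cheapest open site; total = fixed + service.
{A, C, D}: M1→A 2·7=14, M2→C 2·9=18, M3→C 5·8=40, M4→D 3·22=66. Service 138; fixed 34; total 172.
{A, C, D, E}: M1→A 2·7=14, M2→C 2·9=18, M3→C 5·8=40, M4→D 3·22=66. Service 138; fixed 38; total 176.
{A, D, E}: service 146 + fixed 34 = 180
{A, B, C, D, E}: service 138 + fixed 48 = 186
No other subset beats 172.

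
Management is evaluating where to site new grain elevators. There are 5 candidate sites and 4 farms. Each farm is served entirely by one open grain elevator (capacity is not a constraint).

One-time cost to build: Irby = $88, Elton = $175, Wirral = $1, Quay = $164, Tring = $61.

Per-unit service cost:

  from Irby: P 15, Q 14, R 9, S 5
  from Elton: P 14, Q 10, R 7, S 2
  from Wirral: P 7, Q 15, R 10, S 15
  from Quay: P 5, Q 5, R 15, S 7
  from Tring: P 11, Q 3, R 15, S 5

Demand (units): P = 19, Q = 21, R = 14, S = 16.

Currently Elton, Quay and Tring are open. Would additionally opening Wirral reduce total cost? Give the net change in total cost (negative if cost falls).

No — net change +1 (cost rises by 1).

Current service cost with {Elton, Quay, Tring}: 288.
Adding Wirral: each farm re-picks its cheapest; new service cost 288, saving 0.
Extra fixed cost: 1. Net change = 1 − 0 = 1.
(Totals: 688 → 689.)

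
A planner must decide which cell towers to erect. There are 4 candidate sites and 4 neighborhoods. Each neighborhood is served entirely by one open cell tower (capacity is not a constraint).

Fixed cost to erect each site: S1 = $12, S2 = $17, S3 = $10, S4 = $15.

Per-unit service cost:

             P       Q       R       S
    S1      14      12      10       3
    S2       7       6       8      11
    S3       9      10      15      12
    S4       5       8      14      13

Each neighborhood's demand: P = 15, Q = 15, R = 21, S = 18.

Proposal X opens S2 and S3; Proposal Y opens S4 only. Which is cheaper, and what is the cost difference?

Proposal X is cheaper by 150.

Proposal X: {S2, S3}: P→S2 7·15=105, Q→S2 6·15=90, R→S2 8·21=168, S→S2 11·18=198. Service 561; fixed 27; total 588.
Proposal Y: {S4}: P→S4 5·15=75, Q→S4 8·15=120, R→S4 14·21=294, S→S4 13·18=234. Service 723; fixed 15; total 738.
Difference: |588 − 738| = 150.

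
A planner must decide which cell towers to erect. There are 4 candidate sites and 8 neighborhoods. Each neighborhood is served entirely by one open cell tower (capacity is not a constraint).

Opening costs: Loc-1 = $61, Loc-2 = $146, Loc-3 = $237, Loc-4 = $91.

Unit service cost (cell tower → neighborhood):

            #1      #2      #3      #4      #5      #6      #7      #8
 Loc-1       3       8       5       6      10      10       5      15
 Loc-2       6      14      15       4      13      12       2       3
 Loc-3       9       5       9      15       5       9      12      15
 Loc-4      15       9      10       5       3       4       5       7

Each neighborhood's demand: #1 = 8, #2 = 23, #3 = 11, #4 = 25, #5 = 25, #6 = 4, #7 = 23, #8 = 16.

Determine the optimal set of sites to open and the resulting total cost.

For any fixed open set, each neighborhood goes to its cheapest open site; total = fixed + service.
{Loc-1, Loc-2, Loc-4}: #1→Loc-1 3·8=24, #2→Loc-1 8·23=184, #3→Loc-1 5·11=55, #4→Loc-2 4·25=100, #5→Loc-4 3·25=75, #6→Loc-4 4·4=16, #7→Loc-2 2·23=46, #8→Loc-2 3·16=48. Service 548; fixed 298; total 846.
{Loc-1, Loc-4}: service 706 + fixed 152 = 858
{Loc-2, Loc-4}: #1→Loc-2 6·8=48, #2→Loc-4 9·23=207, #3→Loc-4 10·11=110, #4→Loc-2 4·25=100, #5→Loc-4 3·25=75, #6→Loc-4 4·4=16, #7→Loc-2 2·23=46, #8→Loc-2 3·16=48. Service 650; fixed 237; total 887.
{Loc-1, Loc-2, Loc-3, Loc-4}: service 479 + fixed 535 = 1014
(All 15 nonempty subsets were checked; Loc-1, Loc-2 and Loc-4 is lowest.)

Open Loc-1, Loc-2 and Loc-4; minimum total cost 846.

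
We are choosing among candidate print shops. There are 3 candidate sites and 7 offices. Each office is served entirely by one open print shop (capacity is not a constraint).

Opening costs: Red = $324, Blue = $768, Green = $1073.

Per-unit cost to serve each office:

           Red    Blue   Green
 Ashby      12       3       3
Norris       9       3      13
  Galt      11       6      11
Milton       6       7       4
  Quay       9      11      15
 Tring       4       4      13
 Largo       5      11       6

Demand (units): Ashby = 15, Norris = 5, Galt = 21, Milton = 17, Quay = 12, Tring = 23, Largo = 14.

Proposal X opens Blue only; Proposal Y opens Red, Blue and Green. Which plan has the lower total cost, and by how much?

Proposal X is cheaper by 1238.

Proposal X: {Blue}: Ashby→Blue 3·15=45, Norris→Blue 3·5=15, Galt→Blue 6·21=126, Milton→Blue 7·17=119, Quay→Blue 11·12=132, Tring→Blue 4·23=92, Largo→Blue 11·14=154. Service 683; fixed 768; total 1451.
Proposal Y: {Red, Blue, Green}: Ashby→Blue 3·15=45, Norris→Blue 3·5=15, Galt→Blue 6·21=126, Milton→Green 4·17=68, Quay→Red 9·12=108, Tring→Red 4·23=92, Largo→Red 5·14=70. Service 524; fixed 2165; total 2689.
Difference: |1451 − 2689| = 1238.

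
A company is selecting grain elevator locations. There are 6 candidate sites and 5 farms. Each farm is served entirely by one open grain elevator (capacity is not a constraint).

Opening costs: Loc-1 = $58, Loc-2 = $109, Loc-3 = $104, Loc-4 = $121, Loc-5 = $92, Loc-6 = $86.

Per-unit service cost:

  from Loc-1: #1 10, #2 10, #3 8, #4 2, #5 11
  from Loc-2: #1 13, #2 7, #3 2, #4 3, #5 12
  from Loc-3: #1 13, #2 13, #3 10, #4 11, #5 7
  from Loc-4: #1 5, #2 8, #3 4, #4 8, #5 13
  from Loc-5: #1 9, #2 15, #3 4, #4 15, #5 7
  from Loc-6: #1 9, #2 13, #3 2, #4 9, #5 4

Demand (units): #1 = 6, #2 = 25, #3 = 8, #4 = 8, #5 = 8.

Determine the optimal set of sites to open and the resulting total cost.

For any fixed open set, each farm goes to its cheapest open site; total = fixed + service.
{Loc-2, Loc-6}: #1→Loc-6 9·6=54, #2→Loc-2 7·25=175, #3→Loc-2 2·8=16, #4→Loc-2 3·8=24, #5→Loc-6 4·8=32. Service 301; fixed 195; total 496.
{Loc-2}: #1→Loc-2 13·6=78, #2→Loc-2 7·25=175, #3→Loc-2 2·8=16, #4→Loc-2 3·8=24, #5→Loc-2 12·8=96. Service 389; fixed 109; total 498.
{Loc-1, Loc-6}: #1→Loc-6 9·6=54, #2→Loc-1 10·25=250, #3→Loc-6 2·8=16, #4→Loc-1 2·8=16, #5→Loc-6 4·8=32. Service 368; fixed 144; total 512.
{Loc-1, Loc-2, Loc-3, Loc-4, Loc-5, Loc-6}: service 269 + fixed 570 = 839
No other subset beats 496.

Open Loc-2 and Loc-6; minimum total cost 496.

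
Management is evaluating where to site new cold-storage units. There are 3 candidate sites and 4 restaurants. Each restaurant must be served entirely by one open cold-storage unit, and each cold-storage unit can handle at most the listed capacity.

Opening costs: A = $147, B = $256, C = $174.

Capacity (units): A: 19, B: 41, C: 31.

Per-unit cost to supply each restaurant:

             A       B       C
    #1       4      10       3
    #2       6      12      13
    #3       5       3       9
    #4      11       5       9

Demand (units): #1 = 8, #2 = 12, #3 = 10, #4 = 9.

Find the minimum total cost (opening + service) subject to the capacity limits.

Open {B}: #1→B 10·8=80, #2→B 12·12=144, #3→B 3·10=30, #4→B 5·9=45.
Loads: B carries 39/41. Service 299; fixed 256; total 555.
Next best feasible plan costs 588.

Minimum total cost: 555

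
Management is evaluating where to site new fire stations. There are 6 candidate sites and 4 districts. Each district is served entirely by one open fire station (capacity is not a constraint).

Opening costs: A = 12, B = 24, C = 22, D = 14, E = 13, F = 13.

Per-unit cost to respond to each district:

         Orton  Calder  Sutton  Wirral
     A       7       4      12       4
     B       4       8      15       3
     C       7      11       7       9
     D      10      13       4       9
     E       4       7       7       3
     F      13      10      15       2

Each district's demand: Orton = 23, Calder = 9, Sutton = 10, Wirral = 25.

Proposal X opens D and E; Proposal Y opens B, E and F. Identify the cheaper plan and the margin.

Proposal X is cheaper by 28.

Proposal X: {D, E}: Orton→E 4·23=92, Calder→E 7·9=63, Sutton→D 4·10=40, Wirral→E 3·25=75. Service 270; fixed 27; total 297.
Proposal Y: {B, E, F}: Orton→B 4·23=92, Calder→E 7·9=63, Sutton→E 7·10=70, Wirral→F 2·25=50. Service 275; fixed 50; total 325.
Difference: |297 − 325| = 28.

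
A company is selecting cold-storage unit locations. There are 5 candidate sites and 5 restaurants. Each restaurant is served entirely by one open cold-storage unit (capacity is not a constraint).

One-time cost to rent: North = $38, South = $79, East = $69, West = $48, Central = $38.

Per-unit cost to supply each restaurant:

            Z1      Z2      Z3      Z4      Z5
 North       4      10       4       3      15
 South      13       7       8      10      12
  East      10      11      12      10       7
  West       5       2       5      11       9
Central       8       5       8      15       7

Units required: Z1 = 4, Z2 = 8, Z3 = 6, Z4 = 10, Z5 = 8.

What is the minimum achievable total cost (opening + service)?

Minimum total cost: 242

For any fixed open set, each restaurant goes to its cheapest open site; total = fixed + service.
{North, Central}: Z1→North 4·4=16, Z2→Central 5·8=40, Z3→North 4·6=24, Z4→North 3·10=30, Z5→Central 7·8=56. Service 166; fixed 76; total 242.
{North, West}: Z1→North 4·4=16, Z2→West 2·8=16, Z3→North 4·6=24, Z4→North 3·10=30, Z5→West 9·8=72. Service 158; fixed 86; total 244.
{North, West, Central}: service 142 + fixed 124 = 266
{North, South, East, West, Central}: service 142 + fixed 272 = 414
No other subset beats 242.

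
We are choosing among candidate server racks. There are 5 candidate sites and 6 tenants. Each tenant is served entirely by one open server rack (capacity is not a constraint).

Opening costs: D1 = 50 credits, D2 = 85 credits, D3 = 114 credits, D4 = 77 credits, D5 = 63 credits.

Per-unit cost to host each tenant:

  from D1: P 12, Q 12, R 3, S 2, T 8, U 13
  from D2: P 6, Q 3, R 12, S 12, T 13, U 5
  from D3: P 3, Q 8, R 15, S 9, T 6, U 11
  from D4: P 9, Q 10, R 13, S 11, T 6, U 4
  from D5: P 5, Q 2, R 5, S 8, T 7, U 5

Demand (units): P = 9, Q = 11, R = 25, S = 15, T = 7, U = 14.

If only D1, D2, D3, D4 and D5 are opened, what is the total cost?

Total cost: 641

Each tenant is assigned to its cheapest site among the open ones.
{D1, D2, D3, D4, D5}: P→D3 3·9=27, Q→D5 2·11=22, R→D1 3·25=75, S→D1 2·15=30, T→D3 6·7=42, U→D4 4·14=56. Service 252; fixed 389; total 641.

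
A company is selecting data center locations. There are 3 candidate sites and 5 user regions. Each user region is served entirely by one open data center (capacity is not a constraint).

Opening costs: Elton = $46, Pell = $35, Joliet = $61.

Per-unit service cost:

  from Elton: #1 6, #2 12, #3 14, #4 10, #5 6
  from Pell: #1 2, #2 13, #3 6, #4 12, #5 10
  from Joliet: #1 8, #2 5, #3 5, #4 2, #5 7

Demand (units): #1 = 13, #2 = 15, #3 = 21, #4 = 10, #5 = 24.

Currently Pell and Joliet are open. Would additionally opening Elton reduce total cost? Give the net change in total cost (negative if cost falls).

Current service cost with {Pell, Joliet}: 394.
Adding Elton: each user region re-picks its cheapest; new service cost 370, saving 24.
Extra fixed cost: 46. Net change = 46 − 24 = 22.
(Totals: 490 → 512.)

No — net change +22 (cost rises by 22).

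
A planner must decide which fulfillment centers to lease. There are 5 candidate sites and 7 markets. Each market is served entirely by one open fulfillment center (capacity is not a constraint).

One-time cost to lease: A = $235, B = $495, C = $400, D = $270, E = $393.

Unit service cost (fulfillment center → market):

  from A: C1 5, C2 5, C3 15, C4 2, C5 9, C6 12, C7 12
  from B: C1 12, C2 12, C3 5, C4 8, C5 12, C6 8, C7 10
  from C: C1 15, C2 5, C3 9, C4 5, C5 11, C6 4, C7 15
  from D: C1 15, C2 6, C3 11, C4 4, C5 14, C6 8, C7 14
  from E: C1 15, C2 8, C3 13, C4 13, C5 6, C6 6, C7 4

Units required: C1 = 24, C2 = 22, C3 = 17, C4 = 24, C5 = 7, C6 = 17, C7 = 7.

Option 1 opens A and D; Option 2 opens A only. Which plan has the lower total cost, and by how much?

Option 2 is cheaper by 134.

Option 1: {A, D}: C1→A 5·24=120, C2→A 5·22=110, C3→D 11·17=187, C4→A 2·24=48, C5→A 9·7=63, C6→D 8·17=136, C7→A 12·7=84. Service 748; fixed 505; total 1253.
Option 2: {A}: C1→A 5·24=120, C2→A 5·22=110, C3→A 15·17=255, C4→A 2·24=48, C5→A 9·7=63, C6→A 12·17=204, C7→A 12·7=84. Service 884; fixed 235; total 1119.
Difference: |1253 − 1119| = 134.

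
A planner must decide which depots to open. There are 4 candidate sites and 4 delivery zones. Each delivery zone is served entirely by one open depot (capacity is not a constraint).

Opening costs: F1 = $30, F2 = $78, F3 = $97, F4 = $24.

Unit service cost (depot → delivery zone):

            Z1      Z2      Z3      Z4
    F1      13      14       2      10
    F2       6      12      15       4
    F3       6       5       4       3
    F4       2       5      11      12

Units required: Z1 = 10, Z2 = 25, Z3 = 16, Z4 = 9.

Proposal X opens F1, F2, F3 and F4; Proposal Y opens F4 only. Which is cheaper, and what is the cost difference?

Proposal X: {F1, F2, F3, F4}: Z1→F4 2·10=20, Z2→F3 5·25=125, Z3→F1 2·16=32, Z4→F3 3·9=27. Service 204; fixed 229; total 433.
Proposal Y: {F4}: Z1→F4 2·10=20, Z2→F4 5·25=125, Z3→F4 11·16=176, Z4→F4 12·9=108. Service 429; fixed 24; total 453.
Difference: |433 − 453| = 20.

Proposal X is cheaper by 20.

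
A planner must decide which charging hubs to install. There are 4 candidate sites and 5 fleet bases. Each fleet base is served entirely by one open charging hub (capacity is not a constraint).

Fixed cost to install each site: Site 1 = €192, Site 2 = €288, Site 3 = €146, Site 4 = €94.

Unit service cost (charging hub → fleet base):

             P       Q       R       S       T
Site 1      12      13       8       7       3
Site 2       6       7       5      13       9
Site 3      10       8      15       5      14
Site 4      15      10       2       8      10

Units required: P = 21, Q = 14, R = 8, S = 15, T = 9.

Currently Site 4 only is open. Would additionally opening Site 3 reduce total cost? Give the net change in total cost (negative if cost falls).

Yes — net change −32 (cost falls by 32).

Current service cost with {Site 4}: 681.
Adding Site 3: each fleet base re-picks its cheapest; new service cost 503, saving 178.
Extra fixed cost: 146. Net change = 146 − 178 = -32.
(Totals: 775 → 743.)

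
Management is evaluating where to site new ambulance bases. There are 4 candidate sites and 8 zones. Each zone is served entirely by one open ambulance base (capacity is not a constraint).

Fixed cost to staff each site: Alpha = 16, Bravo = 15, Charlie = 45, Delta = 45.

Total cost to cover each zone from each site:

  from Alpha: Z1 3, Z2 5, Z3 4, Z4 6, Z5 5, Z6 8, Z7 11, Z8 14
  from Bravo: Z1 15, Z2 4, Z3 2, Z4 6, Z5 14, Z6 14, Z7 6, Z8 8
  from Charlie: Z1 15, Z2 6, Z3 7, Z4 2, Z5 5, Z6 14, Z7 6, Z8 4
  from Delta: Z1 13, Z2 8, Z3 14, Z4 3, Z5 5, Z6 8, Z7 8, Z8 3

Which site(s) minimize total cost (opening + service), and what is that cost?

For any fixed open set, each zone goes to its cheapest open site; total = fixed + service.
{Alpha}: Z1→Alpha 3, Z2→Alpha 5, Z3→Alpha 4, Z4→Alpha 6, Z5→Alpha 5, Z6→Alpha 8, Z7→Alpha 11, Z8→Alpha 14. Service 56; fixed 16; total 72.
{Alpha, Bravo}: service 42 + fixed 31 = 73
{Bravo}: service 69 + fixed 15 = 84
{Alpha, Bravo, Charlie, Delta}: service 33 + fixed 121 = 154
No other subset beats 72.

Open Alpha only; minimum total cost 72.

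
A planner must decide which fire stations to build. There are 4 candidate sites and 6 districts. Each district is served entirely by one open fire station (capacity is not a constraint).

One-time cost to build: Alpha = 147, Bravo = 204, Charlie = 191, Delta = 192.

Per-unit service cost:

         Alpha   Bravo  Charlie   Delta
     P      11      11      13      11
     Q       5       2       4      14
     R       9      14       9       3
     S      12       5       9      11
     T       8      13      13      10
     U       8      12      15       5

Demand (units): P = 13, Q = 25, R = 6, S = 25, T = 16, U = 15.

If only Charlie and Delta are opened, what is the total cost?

Each district is assigned to its cheapest site among the open ones.
{Charlie, Delta}: P→Delta 11·13=143, Q→Charlie 4·25=100, R→Delta 3·6=18, S→Charlie 9·25=225, T→Delta 10·16=160, U→Delta 5·15=75. Service 721; fixed 383; total 1104.

Total cost: 1104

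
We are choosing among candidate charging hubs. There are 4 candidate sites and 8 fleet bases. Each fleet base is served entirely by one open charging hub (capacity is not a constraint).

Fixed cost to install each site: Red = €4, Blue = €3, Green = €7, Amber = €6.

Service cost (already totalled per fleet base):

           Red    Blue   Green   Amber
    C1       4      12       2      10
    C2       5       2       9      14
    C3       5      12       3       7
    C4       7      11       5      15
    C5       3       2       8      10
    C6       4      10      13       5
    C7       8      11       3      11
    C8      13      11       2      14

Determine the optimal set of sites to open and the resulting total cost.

For any fixed open set, each fleet base goes to its cheapest open site; total = fixed + service.
{Red, Blue, Green}: C1→Green 2, C2→Blue 2, C3→Green 3, C4→Green 5, C5→Blue 2, C6→Red 4, C7→Green 3, C8→Green 2. Service 23; fixed 14; total 37.
{Red, Green}: service 27 + fixed 11 = 38
{Blue, Green}: C1→Green 2, C2→Blue 2, C3→Green 3, C4→Green 5, C5→Blue 2, C6→Blue 10, C7→Green 3, C8→Green 2. Service 29; fixed 10; total 39.
{Red, Blue, Green, Amber}: C1→Green 2, C2→Blue 2, C3→Green 3, C4→Green 5, C5→Blue 2, C6→Red 4, C7→Green 3, C8→Green 2. Service 23; fixed 20; total 43.
No other subset beats 37.

Open Red, Blue and Green; minimum total cost 37.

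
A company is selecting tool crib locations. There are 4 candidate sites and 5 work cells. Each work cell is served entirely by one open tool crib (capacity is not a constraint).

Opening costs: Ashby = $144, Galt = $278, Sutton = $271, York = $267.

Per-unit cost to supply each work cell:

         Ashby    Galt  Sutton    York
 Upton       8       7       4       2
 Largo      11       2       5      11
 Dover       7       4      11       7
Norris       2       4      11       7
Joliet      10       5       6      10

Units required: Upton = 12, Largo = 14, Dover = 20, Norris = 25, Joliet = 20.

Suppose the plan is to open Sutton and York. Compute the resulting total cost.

Each work cell is assigned to its cheapest site among the open ones.
{Sutton, York}: Upton→York 2·12=24, Largo→Sutton 5·14=70, Dover→York 7·20=140, Norris→York 7·25=175, Joliet→Sutton 6·20=120. Service 529; fixed 538; total 1067.

Total cost: 1067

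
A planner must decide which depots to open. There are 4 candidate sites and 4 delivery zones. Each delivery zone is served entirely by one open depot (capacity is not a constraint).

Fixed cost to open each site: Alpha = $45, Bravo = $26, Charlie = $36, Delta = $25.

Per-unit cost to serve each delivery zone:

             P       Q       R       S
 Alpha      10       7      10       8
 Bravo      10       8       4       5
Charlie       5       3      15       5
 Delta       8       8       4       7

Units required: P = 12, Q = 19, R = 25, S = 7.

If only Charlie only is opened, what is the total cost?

Each delivery zone is assigned to its cheapest site among the open ones.
{Charlie}: P→Charlie 5·12=60, Q→Charlie 3·19=57, R→Charlie 15·25=375, S→Charlie 5·7=35. Service 527; fixed 36; total 563.

Total cost: 563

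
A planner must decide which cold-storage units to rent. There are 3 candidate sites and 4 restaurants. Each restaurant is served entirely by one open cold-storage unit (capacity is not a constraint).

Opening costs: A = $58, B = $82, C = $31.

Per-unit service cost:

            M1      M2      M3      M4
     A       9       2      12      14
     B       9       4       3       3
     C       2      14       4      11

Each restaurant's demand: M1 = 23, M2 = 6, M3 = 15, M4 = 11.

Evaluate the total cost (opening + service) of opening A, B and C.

Total cost: 307

Each restaurant is assigned to its cheapest site among the open ones.
{A, B, C}: M1→C 2·23=46, M2→A 2·6=12, M3→B 3·15=45, M4→B 3·11=33. Service 136; fixed 171; total 307.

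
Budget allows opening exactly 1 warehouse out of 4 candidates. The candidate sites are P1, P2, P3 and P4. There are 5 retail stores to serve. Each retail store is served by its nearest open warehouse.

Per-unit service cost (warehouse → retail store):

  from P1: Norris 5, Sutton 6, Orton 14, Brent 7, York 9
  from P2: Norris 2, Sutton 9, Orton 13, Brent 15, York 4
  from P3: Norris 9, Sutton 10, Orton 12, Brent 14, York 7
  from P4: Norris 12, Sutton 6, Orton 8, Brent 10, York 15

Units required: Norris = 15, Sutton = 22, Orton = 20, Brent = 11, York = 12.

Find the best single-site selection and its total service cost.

With exactly 1 open, each retail store uses its cheapest among the chosen.
{P1}: Norris→P1 5·15=75, Sutton→P1 6·22=132, Orton→P1 14·20=280, Brent→P1 7·11=77, York→P1 9·12=108. Service cost 672.
{P2}: service cost 701
{P4}: service cost 762
Among all 4 size-1 choices, {P1} is lowest.

Choose P1 only; total service cost 672.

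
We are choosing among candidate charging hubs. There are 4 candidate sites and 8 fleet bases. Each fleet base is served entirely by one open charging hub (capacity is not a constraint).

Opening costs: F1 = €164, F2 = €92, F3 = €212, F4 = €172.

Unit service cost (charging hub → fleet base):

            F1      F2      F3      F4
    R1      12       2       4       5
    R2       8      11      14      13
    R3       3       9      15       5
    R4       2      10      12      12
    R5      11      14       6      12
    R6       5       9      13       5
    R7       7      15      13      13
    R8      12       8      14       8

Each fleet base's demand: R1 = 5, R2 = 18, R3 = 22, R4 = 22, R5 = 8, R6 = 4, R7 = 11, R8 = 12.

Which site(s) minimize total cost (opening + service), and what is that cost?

For any fixed open set, each fleet base goes to its cheapest open site; total = fixed + service.
{F1, F2}: R1→F2 2·5=10, R2→F1 8·18=144, R3→F1 3·22=66, R4→F1 2·22=44, R5→F1 11·8=88, R6→F1 5·4=20, R7→F1 7·11=77, R8→F2 8·12=96. Service 545; fixed 256; total 801.
{F1}: R1→F1 12·5=60, R2→F1 8·18=144, R3→F1 3·22=66, R4→F1 2·22=44, R5→F1 11·8=88, R6→F1 5·4=20, R7→F1 7·11=77, R8→F1 12·12=144. Service 643; fixed 164; total 807.
{F1, F4}: R1→F4 5·5=25, R2→F1 8·18=144, R3→F1 3·22=66, R4→F1 2·22=44, R5→F1 11·8=88, R6→F1 5·4=20, R7→F1 7·11=77, R8→F4 8·12=96. Service 560; fixed 336; total 896.
{F1, F2, F3, F4}: R1→F2 2·5=10, R2→F1 8·18=144, R3→F1 3·22=66, R4→F1 2·22=44, R5→F3 6·8=48, R6→F1 5·4=20, R7→F1 7·11=77, R8→F2 8·12=96. Service 505; fixed 640; total 1145.
No other subset beats 801.

Open F1 and F2; minimum total cost 801.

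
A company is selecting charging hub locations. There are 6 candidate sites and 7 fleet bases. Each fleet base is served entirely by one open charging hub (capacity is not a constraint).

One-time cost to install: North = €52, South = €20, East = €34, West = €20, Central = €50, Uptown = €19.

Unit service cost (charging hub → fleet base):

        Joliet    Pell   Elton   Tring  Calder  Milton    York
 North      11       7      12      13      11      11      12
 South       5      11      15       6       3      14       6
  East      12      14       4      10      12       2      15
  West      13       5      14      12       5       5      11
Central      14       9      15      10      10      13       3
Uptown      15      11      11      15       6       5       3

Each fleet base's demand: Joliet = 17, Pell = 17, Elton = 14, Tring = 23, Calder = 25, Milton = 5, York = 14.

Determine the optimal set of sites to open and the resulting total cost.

For any fixed open set, each fleet base goes to its cheapest open site; total = fixed + service.
{South, East, West, Uptown}: Joliet→South 5·17=85, Pell→West 5·17=85, Elton→East 4·14=56, Tring→South 6·23=138, Calder→South 3·25=75, Milton→East 2·5=10, York→Uptown 3·14=42. Service 491; fixed 93; total 584.
{South, East, West}: Joliet→South 5·17=85, Pell→West 5·17=85, Elton→East 4·14=56, Tring→South 6·23=138, Calder→South 3·25=75, Milton→East 2·5=10, York→South 6·14=84. Service 533; fixed 74; total 607.
{South, East, West, Central}: service 491 + fixed 124 = 615
{North, South, East, West, Central, Uptown}: service 491 + fixed 195 = 686
No other subset beats 584.

Open South, East, West and Uptown; minimum total cost 584.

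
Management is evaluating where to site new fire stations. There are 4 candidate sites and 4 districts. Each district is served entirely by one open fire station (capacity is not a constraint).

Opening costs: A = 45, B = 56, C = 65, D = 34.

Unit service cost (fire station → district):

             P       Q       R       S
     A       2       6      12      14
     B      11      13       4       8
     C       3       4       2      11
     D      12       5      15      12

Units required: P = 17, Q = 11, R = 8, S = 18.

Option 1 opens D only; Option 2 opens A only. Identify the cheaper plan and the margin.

Option 2 is cheaper by 136.

Option 1: {D}: P→D 12·17=204, Q→D 5·11=55, R→D 15·8=120, S→D 12·18=216. Service 595; fixed 34; total 629.
Option 2: {A}: P→A 2·17=34, Q→A 6·11=66, R→A 12·8=96, S→A 14·18=252. Service 448; fixed 45; total 493.
Difference: |629 − 493| = 136.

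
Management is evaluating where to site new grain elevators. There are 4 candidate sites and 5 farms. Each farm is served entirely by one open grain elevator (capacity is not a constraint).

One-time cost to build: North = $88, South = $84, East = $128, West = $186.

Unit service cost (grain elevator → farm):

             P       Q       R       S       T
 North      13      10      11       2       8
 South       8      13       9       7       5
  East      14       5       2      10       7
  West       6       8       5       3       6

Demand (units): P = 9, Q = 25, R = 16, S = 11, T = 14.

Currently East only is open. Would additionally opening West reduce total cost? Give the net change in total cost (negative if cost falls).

No — net change +23 (cost rises by 23).

Current service cost with {East}: 491.
Adding West: each farm re-picks its cheapest; new service cost 328, saving 163.
Extra fixed cost: 186. Net change = 186 − 163 = 23.
(Totals: 619 → 642.)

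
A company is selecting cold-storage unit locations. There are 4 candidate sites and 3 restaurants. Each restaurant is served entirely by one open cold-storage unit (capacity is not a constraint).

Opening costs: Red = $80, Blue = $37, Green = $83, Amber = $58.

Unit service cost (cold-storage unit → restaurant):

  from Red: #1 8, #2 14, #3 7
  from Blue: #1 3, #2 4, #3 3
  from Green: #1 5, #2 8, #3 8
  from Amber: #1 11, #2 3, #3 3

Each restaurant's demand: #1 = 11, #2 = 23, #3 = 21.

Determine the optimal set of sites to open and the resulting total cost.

For any fixed open set, each restaurant goes to its cheapest open site; total = fixed + service.
{Blue}: #1→Blue 3·11=33, #2→Blue 4·23=92, #3→Blue 3·21=63. Service 188; fixed 37; total 225.
{Blue, Amber}: service 165 + fixed 95 = 260
{Red, Blue}: service 188 + fixed 117 = 305
{Red, Blue, Green, Amber}: service 165 + fixed 258 = 423
No other subset beats 225.

Open Blue only; minimum total cost 225.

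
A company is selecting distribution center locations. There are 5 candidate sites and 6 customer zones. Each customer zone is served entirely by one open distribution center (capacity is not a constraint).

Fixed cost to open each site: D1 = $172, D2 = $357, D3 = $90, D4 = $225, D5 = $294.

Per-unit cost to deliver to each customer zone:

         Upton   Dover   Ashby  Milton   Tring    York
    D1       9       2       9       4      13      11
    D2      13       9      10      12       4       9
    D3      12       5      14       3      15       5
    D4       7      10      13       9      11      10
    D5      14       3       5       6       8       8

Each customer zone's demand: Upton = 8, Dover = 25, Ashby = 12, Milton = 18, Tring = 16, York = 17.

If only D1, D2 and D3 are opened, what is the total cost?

Each customer zone is assigned to its cheapest site among the open ones.
{D1, D2, D3}: Upton→D1 9·8=72, Dover→D1 2·25=50, Ashby→D1 9·12=108, Milton→D3 3·18=54, Tring→D2 4·16=64, York→D3 5·17=85. Service 433; fixed 619; total 1052.

Total cost: 1052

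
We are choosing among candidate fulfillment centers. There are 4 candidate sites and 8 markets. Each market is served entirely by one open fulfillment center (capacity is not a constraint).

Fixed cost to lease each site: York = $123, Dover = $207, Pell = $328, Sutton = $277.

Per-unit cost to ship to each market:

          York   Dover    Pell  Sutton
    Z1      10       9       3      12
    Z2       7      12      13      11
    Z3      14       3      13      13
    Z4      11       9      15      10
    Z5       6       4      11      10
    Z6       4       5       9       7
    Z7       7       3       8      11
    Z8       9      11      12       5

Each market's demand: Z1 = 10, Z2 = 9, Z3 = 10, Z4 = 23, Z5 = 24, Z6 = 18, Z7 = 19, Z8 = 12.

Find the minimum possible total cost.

For any fixed open set, each market goes to its cheapest open site; total = fixed + service.
{Dover}: Z1→Dover 9·10=90, Z2→Dover 12·9=108, Z3→Dover 3·10=30, Z4→Dover 9·23=207, Z5→Dover 4·24=96, Z6→Dover 5·18=90, Z7→Dover 3·19=57, Z8→Dover 11·12=132. Service 810; fixed 207; total 1017.
{York, Dover}: service 723 + fixed 330 = 1053
{York}: Z1→York 10·10=100, Z2→York 7·9=63, Z3→York 14·10=140, Z4→York 11·23=253, Z5→York 6·24=144, Z6→York 4·18=72, Z7→York 7·19=133, Z8→York 9·12=108. Service 1013; fixed 123; total 1136.
{York, Dover, Pell, Sutton}: service 615 + fixed 935 = 1550
No other subset beats 1017.

Minimum total cost: 1017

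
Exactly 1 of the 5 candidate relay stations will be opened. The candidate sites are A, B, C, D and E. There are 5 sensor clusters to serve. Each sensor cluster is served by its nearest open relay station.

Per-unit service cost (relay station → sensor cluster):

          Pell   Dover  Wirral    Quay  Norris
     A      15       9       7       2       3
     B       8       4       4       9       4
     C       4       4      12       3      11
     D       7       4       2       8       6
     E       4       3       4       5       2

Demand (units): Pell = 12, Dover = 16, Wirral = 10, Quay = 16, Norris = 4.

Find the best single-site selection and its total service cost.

Choose E only; total service cost 224.

With exactly 1 open, each sensor cluster uses its cheapest among the chosen.
{E}: Pell→E 4·12=48, Dover→E 3·16=48, Wirral→E 4·10=40, Quay→E 5·16=80, Norris→E 2·4=8. Service cost 224.
{D}: service cost 320
{C}: service cost 324
Among all 5 size-1 choices, {E} is lowest.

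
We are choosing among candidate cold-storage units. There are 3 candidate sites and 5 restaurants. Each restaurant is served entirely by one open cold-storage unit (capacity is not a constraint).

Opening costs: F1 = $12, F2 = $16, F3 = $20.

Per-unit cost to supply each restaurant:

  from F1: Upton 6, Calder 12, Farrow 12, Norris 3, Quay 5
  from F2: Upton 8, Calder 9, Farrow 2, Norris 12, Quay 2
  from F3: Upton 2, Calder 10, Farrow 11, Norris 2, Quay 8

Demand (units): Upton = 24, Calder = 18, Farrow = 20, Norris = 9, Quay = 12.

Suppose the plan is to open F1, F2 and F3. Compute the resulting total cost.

Each restaurant is assigned to its cheapest site among the open ones.
{F1, F2, F3}: Upton→F3 2·24=48, Calder→F2 9·18=162, Farrow→F2 2·20=40, Norris→F3 2·9=18, Quay→F2 2·12=24. Service 292; fixed 48; total 340.

Total cost: 340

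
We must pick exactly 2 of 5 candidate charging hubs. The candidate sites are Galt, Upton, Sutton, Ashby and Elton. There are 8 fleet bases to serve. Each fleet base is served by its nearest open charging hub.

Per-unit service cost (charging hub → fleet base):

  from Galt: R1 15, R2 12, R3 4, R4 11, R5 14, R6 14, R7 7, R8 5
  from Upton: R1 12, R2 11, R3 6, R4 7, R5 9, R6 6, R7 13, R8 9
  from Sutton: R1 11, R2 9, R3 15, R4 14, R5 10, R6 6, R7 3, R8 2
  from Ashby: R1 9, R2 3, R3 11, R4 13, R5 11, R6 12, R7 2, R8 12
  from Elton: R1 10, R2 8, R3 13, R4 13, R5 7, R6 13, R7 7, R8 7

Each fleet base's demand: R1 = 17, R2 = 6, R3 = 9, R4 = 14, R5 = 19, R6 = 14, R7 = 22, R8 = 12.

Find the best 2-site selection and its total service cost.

Choose Upton and Ashby; total service cost 730.

With exactly 2 open, each fleet base uses its cheapest among the chosen.
{Upton, Ashby}: R1→Ashby 9·17=153, R2→Ashby 3·6=18, R3→Upton 6·9=54, R4→Upton 7·14=98, R5→Upton 9·19=171, R6→Upton 6·14=84, R7→Ashby 2·22=44, R8→Upton 9·12=108. Service cost 730.
{Upton, Sutton}: service cost 738
{Sutton, Ashby}: service cost 794
Among all 10 size-2 choices, {Upton, Ashby} is lowest.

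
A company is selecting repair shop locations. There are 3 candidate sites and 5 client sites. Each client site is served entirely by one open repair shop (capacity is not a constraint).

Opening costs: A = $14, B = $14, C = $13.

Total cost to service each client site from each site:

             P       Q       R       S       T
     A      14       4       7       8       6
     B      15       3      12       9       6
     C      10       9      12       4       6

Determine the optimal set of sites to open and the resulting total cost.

For any fixed open set, each client site goes to its cheapest open site; total = fixed + service.
{A}: P→A 14, Q→A 4, R→A 7, S→A 8, T→A 6. Service 39; fixed 14; total 53.
{C}: service 41 + fixed 13 = 54
{A, C}: service 31 + fixed 27 = 58
{A, B, C}: service 30 + fixed 41 = 71
(All 7 nonempty subsets were checked; A only is lowest.)

Open A only; minimum total cost 53.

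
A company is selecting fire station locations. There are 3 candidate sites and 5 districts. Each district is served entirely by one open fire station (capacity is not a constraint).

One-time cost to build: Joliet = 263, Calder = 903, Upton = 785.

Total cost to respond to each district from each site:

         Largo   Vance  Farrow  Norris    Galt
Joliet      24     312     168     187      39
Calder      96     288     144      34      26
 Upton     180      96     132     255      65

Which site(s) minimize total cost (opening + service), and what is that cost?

For any fixed open set, each district goes to its cheapest open site; total = fixed + service.
{Joliet}: Largo→Joliet 24, Vance→Joliet 312, Farrow→Joliet 168, Norris→Joliet 187, Galt→Joliet 39. Service 730; fixed 263; total 993.
{Calder}: service 588 + fixed 903 = 1491
{Upton}: service 728 + fixed 785 = 1513
{Joliet, Calder, Upton}: Largo→Joliet 24, Vance→Upton 96, Farrow→Upton 132, Norris→Calder 34, Galt→Calder 26. Service 312; fixed 1951; total 2263.
No other subset beats 993.

Open Joliet only; minimum total cost 993.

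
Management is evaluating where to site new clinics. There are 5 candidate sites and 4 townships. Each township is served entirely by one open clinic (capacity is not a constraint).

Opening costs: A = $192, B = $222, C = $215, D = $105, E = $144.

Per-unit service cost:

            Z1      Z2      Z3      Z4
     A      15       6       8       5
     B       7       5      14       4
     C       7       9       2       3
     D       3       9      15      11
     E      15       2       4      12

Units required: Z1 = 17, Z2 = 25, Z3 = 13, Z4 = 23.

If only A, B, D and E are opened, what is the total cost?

Total cost: 908

Each township is assigned to its cheapest site among the open ones.
{A, B, D, E}: Z1→D 3·17=51, Z2→E 2·25=50, Z3→E 4·13=52, Z4→B 4·23=92. Service 245; fixed 663; total 908.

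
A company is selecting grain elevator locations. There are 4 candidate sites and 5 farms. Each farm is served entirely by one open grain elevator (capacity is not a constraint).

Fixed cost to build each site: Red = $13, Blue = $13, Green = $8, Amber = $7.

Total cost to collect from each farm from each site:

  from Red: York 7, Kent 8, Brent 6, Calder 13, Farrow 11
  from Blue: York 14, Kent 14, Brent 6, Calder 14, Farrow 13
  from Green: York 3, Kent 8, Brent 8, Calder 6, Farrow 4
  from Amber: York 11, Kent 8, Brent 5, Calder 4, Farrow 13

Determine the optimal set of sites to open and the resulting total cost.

Open Green only; minimum total cost 37.

For any fixed open set, each farm goes to its cheapest open site; total = fixed + service.
{Green}: York→Green 3, Kent→Green 8, Brent→Green 8, Calder→Green 6, Farrow→Green 4. Service 29; fixed 8; total 37.
{Green, Amber}: service 24 + fixed 15 = 39
{Red, Green}: service 27 + fixed 21 = 48
{Red, Blue, Green, Amber}: service 24 + fixed 41 = 65
No other subset beats 37.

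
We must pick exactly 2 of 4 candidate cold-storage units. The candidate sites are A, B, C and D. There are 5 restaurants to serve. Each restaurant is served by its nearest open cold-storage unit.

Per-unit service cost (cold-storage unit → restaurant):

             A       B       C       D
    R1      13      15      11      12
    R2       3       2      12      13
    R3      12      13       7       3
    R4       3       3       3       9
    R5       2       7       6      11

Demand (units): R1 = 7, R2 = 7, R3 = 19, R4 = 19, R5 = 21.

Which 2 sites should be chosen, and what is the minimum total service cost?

With exactly 2 open, each restaurant uses its cheapest among the chosen.
{A, D}: R1→D 12·7=84, R2→A 3·7=21, R3→D 3·19=57, R4→A 3·19=57, R5→A 2·21=42. Service cost 261.
{A, C}: service cost 330
{B, D}: service cost 359
Among all 6 size-2 choices, {A, D} is lowest.

Choose A and D; total service cost 261.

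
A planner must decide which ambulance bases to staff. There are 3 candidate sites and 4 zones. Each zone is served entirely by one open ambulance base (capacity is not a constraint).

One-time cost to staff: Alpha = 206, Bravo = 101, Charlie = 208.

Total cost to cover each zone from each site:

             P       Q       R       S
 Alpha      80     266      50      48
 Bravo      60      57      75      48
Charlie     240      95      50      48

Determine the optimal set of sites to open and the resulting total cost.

For any fixed open set, each zone goes to its cheapest open site; total = fixed + service.
{Bravo}: P→Bravo 60, Q→Bravo 57, R→Bravo 75, S→Bravo 48. Service 240; fixed 101; total 341.
{Alpha, Bravo}: service 215 + fixed 307 = 522
{Bravo, Charlie}: P→Bravo 60, Q→Bravo 57, R→Charlie 50, S→Bravo 48. Service 215; fixed 309; total 524.
{Alpha, Bravo, Charlie}: service 215 + fixed 515 = 730
(All 7 nonempty subsets were checked; Bravo only is lowest.)

Open Bravo only; minimum total cost 341.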